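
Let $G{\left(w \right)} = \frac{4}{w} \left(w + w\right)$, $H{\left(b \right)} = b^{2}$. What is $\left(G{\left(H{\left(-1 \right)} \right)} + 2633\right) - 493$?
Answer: $2148$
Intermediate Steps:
$G{\left(w \right)} = 8$ ($G{\left(w \right)} = \frac{4}{w} 2 w = 8$)
$\left(G{\left(H{\left(-1 \right)} \right)} + 2633\right) - 493 = \left(8 + 2633\right) - 493 = 2641 - 493 = 2148$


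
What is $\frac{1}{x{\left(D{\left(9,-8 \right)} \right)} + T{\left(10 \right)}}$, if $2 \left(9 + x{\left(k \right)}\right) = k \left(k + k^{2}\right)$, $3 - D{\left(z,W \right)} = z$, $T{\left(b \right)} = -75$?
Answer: $- \frac{1}{174} \approx -0.0057471$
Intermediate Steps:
$D{\left(z,W \right)} = 3 - z$
$x{\left(k \right)} = -9 + \frac{k \left(k + k^{2}\right)}{2}$
$\frac{1}{x{\left(D{\left(9,-8 \right)} \right)} + T{\left(10 \right)}} = \frac{1}{\left(-9 + \frac{\left(3 - 9\right)^{2}}{2} + \frac{\left(3 - 9\right)^{3}}{2}\right) - 75} = \frac{1}{\left(-9 + \frac{\left(-6\right)^{2}}{2} + \frac{\left(-6\right)^{3}}{2}\right) - 75} = \frac{1}{\left(-9 + \frac{1}{2} \cdot 36 + \frac{1}{2} \left(-216\right)\right) - 75} = \frac{1}{\left(-9 + 18 - 108\right) - 75} = \frac{1}{-99 - 75} = \frac{1}{-174} = - \frac{1}{174}$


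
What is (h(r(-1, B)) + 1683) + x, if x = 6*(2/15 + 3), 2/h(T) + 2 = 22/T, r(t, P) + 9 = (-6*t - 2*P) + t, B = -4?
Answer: 59583/35 ≈ 1702.4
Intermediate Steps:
r(t, P) = -9 - 5*t - 2*P (r(t, P) = -9 + ((-6*t - 2*P) + t) = -9 + (-5*t - 2*P) = -9 - 5*t - 2*P)
h(T) = 2/(-2 + 22/T)
x = 94/5 (x = 6*(2*(1/15) + 3) = 6*(2/15 + 3) = 6*(47/15) = 94/5 ≈ 18.800)
(h(r(-1, B)) + 1683) + x = (-(-9 - 5*(-1) - 2*(-4))/(-11 + (-9 - 5*(-1) - 2*(-4))) + 1683) + 94/5 = (-(-9 + 5 + 8)/(-11 + (-9 + 5 + 8)) + 1683) + 94/5 = (-1*4/(-11 + 4) + 1683) + 94/5 = (-1*4/(-7) + 1683) + 94/5 = (-1*4*(-1/7) + 1683) + 94/5 = (4/7 + 1683) + 94/5 = 11785/7 + 94/5 = 59583/35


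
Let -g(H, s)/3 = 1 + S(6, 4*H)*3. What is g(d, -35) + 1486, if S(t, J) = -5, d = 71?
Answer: 1528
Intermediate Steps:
g(H, s) = 42 (g(H, s) = -3*(1 - 5*3) = -3*(1 - 15) = -3*(-14) = 42)
g(d, -35) + 1486 = 42 + 1486 = 1528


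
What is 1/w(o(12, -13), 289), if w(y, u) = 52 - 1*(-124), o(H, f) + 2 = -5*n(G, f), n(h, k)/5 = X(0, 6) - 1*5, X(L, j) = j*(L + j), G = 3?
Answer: 1/176 ≈ 0.0056818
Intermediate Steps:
n(h, k) = 155 (n(h, k) = 5*(6*(0 + 6) - 1*5) = 5*(6*6 - 5) = 5*(36 - 5) = 5*31 = 155)
o(H, f) = -777 (o(H, f) = -2 - 5*155 = -2 - 775 = -777)
w(y, u) = 176 (w(y, u) = 52 + 124 = 176)
1/w(o(12, -13), 289) = 1/176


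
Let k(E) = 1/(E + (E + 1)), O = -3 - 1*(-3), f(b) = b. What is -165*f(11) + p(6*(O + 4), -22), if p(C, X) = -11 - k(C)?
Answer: -89475/49 ≈ -1826.0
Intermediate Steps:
O = 0 (O = -3 + 3 = 0)
k(E) = 1/(1 + 2*E) (k(E) = 1/(E + (1 + E)) = 1/(1 + 2*E))
p(C, X) = -11 - 1/(1 + 2*C)
-165*f(11) + p(6*(O + 4), -22) = -165*11 + 2*(-6 - 66*(0 + 4))/(1 + 2*(6*(0 + 4))) = -1815 + 2*(-6 - 66*4)/(1 + 2*(6*4)) = -1815 + 2*(-6 - 11*24)/(1 + 2*24) = -1815 + 2*(-6 - 264)/(1 + 48) = -1815 + 2*(-270)/49 = -1815 + 2*(1/49)*(-270) = -1815 - 540/49 = -89475/49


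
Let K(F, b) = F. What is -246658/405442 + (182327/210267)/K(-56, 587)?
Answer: -1489154566975/2387030044392 ≈ -0.62385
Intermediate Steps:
-246658/405442 + (182327/210267)/K(-56, 587) = -246658/405442 + (182327/210267)/(-56) = -246658*1/405442 + (182327*(1/210267))*(-1/56) = -123329/202721 + (182327/210267)*(-1/56) = -123329/202721 - 182327/11774952 = -1489154566975/2387030044392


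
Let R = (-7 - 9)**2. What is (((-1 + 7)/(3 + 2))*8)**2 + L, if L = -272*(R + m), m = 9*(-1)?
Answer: -1677296/25 ≈ -67092.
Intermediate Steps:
R = 256 (R = (-16)**2 = 256)
m = -9
L = -67184 (L = -272*(256 - 9) = -272*247 = -67184)
(((-1 + 7)/(3 + 2))*8)**2 + L = (((-1 + 7)/(3 + 2))*8)**2 - 67184 = ((6/5)*8)**2 - 67184 = (48/5)**2 - 67184 = 2304/25 - 67184 = -1677296/25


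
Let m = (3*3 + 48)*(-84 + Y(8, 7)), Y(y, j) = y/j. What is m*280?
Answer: -1322400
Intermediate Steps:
m = -33060/7 (m = (3*3 + 48)*(-84 + 8/7) = (9 + 48)*(-84 + 8*(⅐)) = 57*(-84 + 8/7) = 57*(-580/7) = -33060/7 ≈ -4722.9)
m*280 = -33060/7*280 = -1322400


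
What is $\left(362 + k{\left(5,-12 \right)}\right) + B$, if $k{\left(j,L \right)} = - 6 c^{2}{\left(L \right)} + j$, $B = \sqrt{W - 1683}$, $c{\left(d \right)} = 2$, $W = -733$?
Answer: $343 + 4 i \sqrt{151} \approx 343.0 + 49.153 i$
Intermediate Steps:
$B = 4 i \sqrt{151}$ ($B = \sqrt{-733 - 1683} = \sqrt{-2416} = 4 i \sqrt{151} \approx 49.153 i$)
$k{\left(j,L \right)} = -24 + j$ ($k{\left(j,L \right)} = - 6 \cdot 2^{2} + j = \left(-6\right) 4 + j = -24 + j$)
$\left(362 + k{\left(5,-12 \right)}\right) + B = \left(362 + \left(-24 + 5\right)\right) + 4 i \sqrt{151} = \left(362 - 19\right) + 4 i \sqrt{151} = 343 + 4 i \sqrt{151}$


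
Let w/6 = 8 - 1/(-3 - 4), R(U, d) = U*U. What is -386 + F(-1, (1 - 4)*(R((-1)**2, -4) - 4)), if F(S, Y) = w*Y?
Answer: 376/7 ≈ 53.714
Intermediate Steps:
R(U, d) = U**2
w = 342/7 (w = 6*(8 - 1/(-3 - 4)) = 6*(8 - 1/(-7)) = 6*(8 - 1*(-1/7)) = 6*(8 + 1/7) = 6*(57/7) = 342/7 ≈ 48.857)
F(S, Y) = 342*Y/7
-386 + F(-1, (1 - 4)*(R((-1)**2, -4) - 4)) = -386 + 342*((1 - 4)*(((-1)**2)**2 - 4))/7 = -386 + 342*(-3*(1**2 - 4))/7 = -386 + 342*(-3*(1 - 4))/7 = -386 + 342*(-3*(-3))/7 = -386 + (342/7)*9 = -386 + 3078/7 = 376/7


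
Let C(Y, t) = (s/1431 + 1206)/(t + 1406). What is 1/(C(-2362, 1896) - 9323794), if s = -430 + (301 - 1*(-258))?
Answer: -1575054/14685478459571 ≈ -1.0725e-7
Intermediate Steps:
s = 129 (s = -430 + (301 + 258) = -430 + 559 = 129)
C(Y, t) = 575305/(477*(1406 + t)) (C(Y, t) = (129/1431 + 1206)/(t + 1406) = (129*(1/1431) + 1206)/(1406 + t) = (43/477 + 1206)/(1406 + t) = 575305/(477*(1406 + t)))
1/(C(-2362, 1896) - 9323794) = 1/(575305/(477*(1406 + 1896)) - 9323794) = 1/((575305/477)/3302 - 9323794) = 1/((575305/477)*(1/3302) - 9323794) = 1/(575305/1575054 - 9323794) = 1/(-14685478459571/1575054) = -1575054/14685478459571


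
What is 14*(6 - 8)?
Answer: -28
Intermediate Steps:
14*(6 - 8) = 14*(-2) = -28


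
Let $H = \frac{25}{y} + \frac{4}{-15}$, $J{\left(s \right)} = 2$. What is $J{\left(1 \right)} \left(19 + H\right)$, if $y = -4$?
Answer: $\frac{749}{30} \approx 24.967$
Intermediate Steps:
$H = - \frac{391}{60}$ ($H = \frac{25}{-4} + \frac{4}{-15} = 25 \left(- \frac{1}{4}\right) + 4 \left(- \frac{1}{15}\right) = - \frac{25}{4} - \frac{4}{15} = - \frac{391}{60} \approx -6.5167$)
$J{\left(1 \right)} \left(19 + H\right) = 2 \left(19 - \frac{391}{60}\right) = 2 \cdot \frac{749}{60} = \frac{749}{30}$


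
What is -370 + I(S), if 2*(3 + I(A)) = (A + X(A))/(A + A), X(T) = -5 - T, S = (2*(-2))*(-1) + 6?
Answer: -2985/8 ≈ -373.13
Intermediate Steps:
S = 10 (S = -4*(-1) + 6 = 4 + 6 = 10)
I(A) = -3 - 5/(4*A) (I(A) = -3 + ((A + (-5 - A))/(A + A))/2 = -3 + (-5*1/(2*A))/2 = -3 + (-5/(2*A))/2 = -3 - 5/(4*A))
-370 + I(S) = -370 + (-3 - 5/4/10) = -370 + (-3 - 5/4*⅒) = -370 + (-3 - ⅛) = -370 - 25/8 = -2985/8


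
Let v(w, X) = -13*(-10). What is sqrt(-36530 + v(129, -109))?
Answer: 20*I*sqrt(91) ≈ 190.79*I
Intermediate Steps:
v(w, X) = 130
sqrt(-36530 + v(129, -109)) = sqrt(-36530 + 130) = sqrt(-36400) = 20*I*sqrt(91)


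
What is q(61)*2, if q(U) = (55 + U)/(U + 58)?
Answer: 232/119 ≈ 1.9496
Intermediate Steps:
q(U) = (55 + U)/(58 + U)
q(61)*2 = ((55 + 61)/(58 + 61))*2 = (116/119)*2 = 232/119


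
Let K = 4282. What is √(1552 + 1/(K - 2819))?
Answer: √3321854151/1463 ≈ 39.395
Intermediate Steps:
√(1552 + 1/(K - 2819)) = √(1552 + 1/(4282 - 2819)) = √(1552 + 1/1463) = √(2270577/1463) = √3321854151/1463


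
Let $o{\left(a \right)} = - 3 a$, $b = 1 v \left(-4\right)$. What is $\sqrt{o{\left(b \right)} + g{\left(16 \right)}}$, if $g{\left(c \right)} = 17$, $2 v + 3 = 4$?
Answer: $\sqrt{23} \approx 4.7958$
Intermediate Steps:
$v = \frac{1}{2}$ ($v = - \frac{3}{2} + \frac{1}{2} \cdot 4 = - \frac{3}{2} + 2 = \frac{1}{2} \approx 0.5$)
$b = -2$ ($b = 1 \cdot \frac{1}{2} \left(-4\right) = \frac{1}{2} \left(-4\right) = -2$)
$\sqrt{o{\left(b \right)} + g{\left(16 \right)}} = \sqrt{\left(-3\right) \left(-2\right) + 17} = \sqrt{6 + 17} = \sqrt{23}$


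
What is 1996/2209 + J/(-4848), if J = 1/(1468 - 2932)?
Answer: 14166556321/15678315648 ≈ 0.90358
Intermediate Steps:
J = -1/1464 (J = 1/(-1464) = -1/1464 ≈ -0.00068306)
1996/2209 + J/(-4848) = 1996/2209 - 1/1464/(-4848) = 1996*(1/2209) - 1/1464*(-1/4848) = 1996/2209 + 1/7097472 = 14166556321/15678315648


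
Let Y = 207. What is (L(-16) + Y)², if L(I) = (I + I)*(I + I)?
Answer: 1515361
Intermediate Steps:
L(I) = 4*I² (L(I) = (2*I)*(2*I) = 4*I²)
(L(-16) + Y)² = (4*(-16)² + 207)² = (4*256 + 207)² = (1024 + 207)² = 1231² = 1515361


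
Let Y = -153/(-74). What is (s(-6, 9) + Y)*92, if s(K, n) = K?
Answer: -13386/37 ≈ -361.78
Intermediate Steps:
Y = 153/74 (Y = -153*(-1/74) = 153/74 ≈ 2.0676)
(s(-6, 9) + Y)*92 = (-6 + 153/74)*92 = -291/74*92 = -13386/37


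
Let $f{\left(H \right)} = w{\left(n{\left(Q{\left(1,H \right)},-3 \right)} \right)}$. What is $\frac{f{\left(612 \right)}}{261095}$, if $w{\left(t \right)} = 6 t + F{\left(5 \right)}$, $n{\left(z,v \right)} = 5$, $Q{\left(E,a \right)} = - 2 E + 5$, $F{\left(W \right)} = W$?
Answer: $\frac{7}{52219} \approx 0.00013405$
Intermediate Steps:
$Q{\left(E,a \right)} = 5 - 2 E$
$w{\left(t \right)} = 5 + 6 t$ ($w{\left(t \right)} = 6 t + 5 = 5 + 6 t$)
$f{\left(H \right)} = 35$ ($f{\left(H \right)} = 5 + 6 \cdot 5 = 5 + 30 = 35$)
$\frac{f{\left(612 \right)}}{261095} = \frac{35}{261095} = 35 \cdot \frac{1}{261095} = \frac{7}{52219}$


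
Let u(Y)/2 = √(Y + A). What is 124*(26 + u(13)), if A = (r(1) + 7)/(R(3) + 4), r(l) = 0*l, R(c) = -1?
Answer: 3224 + 248*√138/3 ≈ 4195.1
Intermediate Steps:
r(l) = 0
A = 7/3 (A = (0 + 7)/(-1 + 4) = 7/3 ≈ 2.3333)
u(Y) = 2*√(7/3 + Y) (u(Y) = 2*√(Y + 7/3) = 2*√(7/3 + Y))
124*(26 + u(13)) = 124*(26 + 2*√(21 + 9*13)/3) = 124*(26 + 2*√(21 + 117)/3) = 124*(26 + 2*√138/3) = 3224 + 248*√138/3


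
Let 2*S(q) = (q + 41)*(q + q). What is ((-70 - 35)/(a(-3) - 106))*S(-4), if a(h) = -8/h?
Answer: -4662/31 ≈ -150.39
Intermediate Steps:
S(q) = q*(41 + q) (S(q) = ((q + 41)*(q + q))/2 = ((41 + q)*(2*q))/2 = (2*q*(41 + q))/2 = q*(41 + q))
((-70 - 35)/(a(-3) - 106))*S(-4) = ((-70 - 35)/(-8/(-3) - 106))*(-4*(41 - 4)) = (-105/(-8*(-1/3) - 106))*(-4*37) = -105/(8/3 - 106)*(-148) = -105/(-310/3)*(-148) = -105*(-3/310)*(-148) = (63/62)*(-148) = -4662/31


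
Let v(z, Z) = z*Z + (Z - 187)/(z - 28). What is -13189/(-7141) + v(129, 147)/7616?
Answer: 23821797267/5492971456 ≈ 4.3368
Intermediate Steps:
v(z, Z) = Z*z + (-187 + Z)/(-28 + z)
-13189/(-7141) + v(129, 147)/7616 = -13189/(-7141) + ((-187 + 147 + 147*129² - 28*147*129)/(-28 + 129))/7616 = -13189*(-1/7141) + ((-187 + 147 + 147*16641 - 530964)/101)*(1/7616) = 13189/7141 + ((-187 + 147 + 2446227 - 530964)/101)*(1/7616) = 13189/7141 + ((1/101)*1915223)*(1/7616) = 13189/7141 + (1915223/101)*(1/7616) = 13189/7141 + 1915223/769216 = 23821797267/5492971456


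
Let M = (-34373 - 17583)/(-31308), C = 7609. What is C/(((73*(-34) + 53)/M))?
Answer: -14119043/2715969 ≈ -5.1985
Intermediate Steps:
M = 12989/7827 (M = -51956*(-1/31308) = 12989/7827 ≈ 1.6595)
C/(((73*(-34) + 53)/M)) = 7609/(((73*(-34) + 53)/(12989/7827))) = 7609/(((-2482 + 53)*(7827/12989))) = 7609/((-2429*7827/12989)) = 7609/(-19011783/12989) = 7609*(-12989/19011783) = -14119043/2715969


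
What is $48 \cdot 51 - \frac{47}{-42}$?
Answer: $\frac{102863}{42} \approx 2449.1$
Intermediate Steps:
$48 \cdot 51 - \frac{47}{-42} = 2448 - - \frac{47}{42} = 2448 + \frac{47}{42} = \frac{102863}{42}$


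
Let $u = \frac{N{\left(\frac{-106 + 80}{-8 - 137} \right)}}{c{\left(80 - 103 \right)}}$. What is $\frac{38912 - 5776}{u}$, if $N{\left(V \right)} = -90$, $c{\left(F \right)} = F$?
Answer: $\frac{381064}{45} \approx 8468.1$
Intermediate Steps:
$u = \frac{90}{23}$ ($u = - \frac{90}{80 - 103} = - \frac{90}{-23} = \left(-90\right) \left(- \frac{1}{23}\right) = \frac{90}{23} \approx 3.913$)
$\frac{38912 - 5776}{u} = \frac{38912 - 5776}{\frac{90}{23}} = 33136 \cdot \frac{23}{90} = \frac{381064}{45}$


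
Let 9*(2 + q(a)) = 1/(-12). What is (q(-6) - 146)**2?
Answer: 255520225/11664 ≈ 21907.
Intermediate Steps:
q(a) = -217/108 (q(a) = -2 + (1/9)/(-12) = -2 + (1/9)*(-1/12) = -2 - 1/108 = -217/108)
(q(-6) - 146)**2 = (-217/108 - 146)**2 = (-15985/108)**2 = 255520225/11664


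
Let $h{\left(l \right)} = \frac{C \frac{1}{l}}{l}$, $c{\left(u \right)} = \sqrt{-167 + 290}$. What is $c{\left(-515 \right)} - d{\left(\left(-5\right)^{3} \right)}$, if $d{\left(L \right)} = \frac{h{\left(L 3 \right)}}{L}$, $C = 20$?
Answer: $\frac{4}{3515625} + \sqrt{123} \approx 11.091$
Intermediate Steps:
$c{\left(u \right)} = \sqrt{123}$
$h{\left(l \right)} = \frac{20}{l^{2}}$ ($h{\left(l \right)} = \frac{20 \frac{1}{l}}{l} = \frac{20}{l^{2}}$)
$d{\left(L \right)} = \frac{20}{9 L^{3}}$ ($d{\left(L \right)} = \frac{20 \frac{1}{9 L^{2}}}{L} = \frac{\frac{20}{9} \frac{1}{L^{2}}}{L} = \frac{20}{9 L^{3}}$)
$c{\left(-515 \right)} - d{\left(\left(-5\right)^{3} \right)} = \sqrt{123} - \frac{20}{9 \left(-1953125\right)} = \sqrt{123} - \frac{20}{9} \left(- \frac{1}{1953125}\right) = \sqrt{123} - - \frac{4}{3515625} = \sqrt{123} + \frac{4}{3515625} = \frac{4}{3515625} + \sqrt{123}$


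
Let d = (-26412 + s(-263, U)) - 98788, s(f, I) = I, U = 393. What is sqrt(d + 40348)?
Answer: I*sqrt(84459) ≈ 290.62*I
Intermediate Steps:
d = -124807 (d = (-26412 + 393) - 98788 = -26019 - 98788 = -124807)
sqrt(d + 40348) = sqrt(-124807 + 40348) = sqrt(-84459) = I*sqrt(84459)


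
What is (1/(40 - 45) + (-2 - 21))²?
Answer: 13456/25 ≈ 538.24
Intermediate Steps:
(1/(40 - 45) + (-2 - 21))² = (1/(-5) - 23)² = (-⅕ - 23)² = (-116/5)² = 13456/25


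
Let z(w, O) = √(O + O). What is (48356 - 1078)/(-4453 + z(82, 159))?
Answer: -210528934/19828891 - 47278*√318/19828891 ≈ -10.660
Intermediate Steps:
z(w, O) = √2*√O (z(w, O) = √(2*O) = √2*√O)
(48356 - 1078)/(-4453 + z(82, 159)) = (48356 - 1078)/(-4453 + √2*√159) = 47278/(-4453 + √318)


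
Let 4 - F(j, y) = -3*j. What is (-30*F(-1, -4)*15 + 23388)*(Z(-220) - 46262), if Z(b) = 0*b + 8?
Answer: -1060974252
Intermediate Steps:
F(j, y) = 4 + 3*j (F(j, y) = 4 - (-3)*j = 4 + 3*j)
Z(b) = 8 (Z(b) = 0 + 8 = 8)
(-30*F(-1, -4)*15 + 23388)*(Z(-220) - 46262) = (-30*(4 + 3*(-1))*15 + 23388)*(8 - 46262) = (-30*(4 - 3)*15 + 23388)*(-46254) = (-30*1*15 + 23388)*(-46254) = (-30*15 + 23388)*(-46254) = (-450 + 23388)*(-46254) = 22938*(-46254) = -1060974252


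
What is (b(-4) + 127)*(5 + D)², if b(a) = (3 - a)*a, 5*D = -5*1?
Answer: 1584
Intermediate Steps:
D = -1 (D = (-5*1)/5 = (⅕)*(-5) = -1)
b(a) = a*(3 - a)
(b(-4) + 127)*(5 + D)² = (-4*(3 - 1*(-4)) + 127)*(5 - 1)² = (-4*(3 + 4) + 127)*4² = (-4*7 + 127)*16 = (-28 + 127)*16 = 99*16 = 1584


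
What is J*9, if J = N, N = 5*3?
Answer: 135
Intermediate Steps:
N = 15
J = 15
J*9 = 15*9 = 135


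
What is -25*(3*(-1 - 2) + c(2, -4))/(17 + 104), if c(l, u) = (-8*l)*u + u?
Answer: -1275/121 ≈ -10.537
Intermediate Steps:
c(l, u) = u - 8*l*u (c(l, u) = -8*l*u + u = u - 8*l*u)
-25*(3*(-1 - 2) + c(2, -4))/(17 + 104) = -25*(3*(-1 - 2) - 4*(1 - 8*2))/(17 + 104) = -25*(3*(-3) - 4*(1 - 16))/121 = -25*(-9 - 4*(-15))/121 = -25*(-9 + 60)/121 = -1275/121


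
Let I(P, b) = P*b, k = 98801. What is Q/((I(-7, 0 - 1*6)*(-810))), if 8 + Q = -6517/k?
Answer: 159385/672242004 ≈ 0.00023709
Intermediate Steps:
Q = -796925/98801 (Q = -8 - 6517/98801 = -796925/98801 ≈ -8.0660)
Q/((I(-7, 0 - 1*6)*(-810))) = -796925*1/(5670*(0 - 1*6))/98801 = -796925*1/(5670*(0 - 6))/98801 = -796925/(98801*(-7*(-6)*(-810))) = -796925/(98801*(42*(-810))) = -796925/98801/(-34020) = -796925/98801*(-1/34020) = 159385/672242004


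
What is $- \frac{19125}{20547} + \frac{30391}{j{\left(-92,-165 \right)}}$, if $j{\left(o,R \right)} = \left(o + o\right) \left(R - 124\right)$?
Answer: $- \frac{43616347}{121400808} \approx -0.35928$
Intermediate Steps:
$j{\left(o,R \right)} = 2 o \left(-124 + R\right)$
$- \frac{19125}{20547} + \frac{30391}{j{\left(-92,-165 \right)}} = - \frac{19125}{20547} + \frac{30391}{2 \left(-92\right) \left(-124 - 165\right)} = \left(-19125\right) \frac{1}{20547} + \frac{30391}{2 \left(-92\right) \left(-289\right)} = - \frac{2125}{2283} + \frac{30391}{53176} = - \frac{43616347}{121400808}$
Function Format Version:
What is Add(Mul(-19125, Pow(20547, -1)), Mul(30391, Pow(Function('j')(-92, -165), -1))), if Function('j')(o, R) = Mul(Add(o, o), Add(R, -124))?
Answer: Rational(-43616347, 121400808) ≈ -0.35928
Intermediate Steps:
Function('j')(o, R) = Mul(2, o, Add(-124, R)) (Function('j')(o, R) = Mul(Mul(2, o), Add(-124, R)) = Mul(2, o, Add(-124, R)))
Add(Mul(-19125, Pow(20547, -1)), Mul(30391, Pow(Function('j')(-92, -165), -1))) = Add(Mul(-19125, Pow(20547, -1)), Mul(30391, Pow(Mul(2, -92, Add(-124, -165)), -1))) = Add(Mul(-19125, Rational(1, 20547)), Mul(30391, Pow(Mul(2, -92, -289), -1))) = Add(Rational(-2125, 2283), Mul(30391, Pow(53176, -1))) = Add(Rational(-2125, 2283), Mul(30391, Rational(1, 53176))) = Add(Rational(-2125, 2283), Rational(30391, 53176)) = Rational(-43616347, 121400808)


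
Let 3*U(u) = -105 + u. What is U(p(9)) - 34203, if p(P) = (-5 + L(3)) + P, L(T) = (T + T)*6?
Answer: -102674/3 ≈ -34225.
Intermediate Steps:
L(T) = 12*T (L(T) = (2*T)*6 = 12*T)
p(P) = 31 + P (p(P) = (-5 + 12*3) + P = (-5 + 36) + P = 31 + P)
U(u) = -35 + u/3 (U(u) = (-105 + u)/3 = -35 + u/3)
U(p(9)) - 34203 = (-35 + (31 + 9)/3) - 34203 = (-35 + (⅓)*40) - 34203 = (-35 + 40/3) - 34203 = -65/3 - 34203 = -102674/3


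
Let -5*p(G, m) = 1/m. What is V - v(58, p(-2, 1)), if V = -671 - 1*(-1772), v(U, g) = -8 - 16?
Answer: 1125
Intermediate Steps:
p(G, m) = -1/(5*m)
v(U, g) = -24
V = 1101 (V = -671 + 1772 = 1101)
V - v(58, p(-2, 1)) = 1101 - 1*(-24) = 1101 + 24 = 1125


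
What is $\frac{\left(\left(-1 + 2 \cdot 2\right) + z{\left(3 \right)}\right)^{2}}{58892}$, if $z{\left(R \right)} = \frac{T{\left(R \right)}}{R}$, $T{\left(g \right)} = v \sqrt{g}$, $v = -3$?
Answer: $\frac{\left(3 - \sqrt{3}\right)^{2}}{58892} \approx 2.7299 \cdot 10^{-5}$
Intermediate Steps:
$T{\left(g \right)} = - 3 \sqrt{g}$
$z{\left(R \right)} = - \frac{3}{\sqrt{R}}$ ($z{\left(R \right)} = \frac{\left(-3\right) \sqrt{R}}{R} = - \frac{3}{\sqrt{R}}$)
$\frac{\left(\left(-1 + 2 \cdot 2\right) + z{\left(3 \right)}\right)^{2}}{58892} = \frac{\left(\left(-1 + 2 \cdot 2\right) - \frac{3}{\sqrt{3}}\right)^{2}}{58892} = \left(\left(-1 + 4\right) - 3 \frac{\sqrt{3}}{3}\right)^{2} \cdot \frac{1}{58892} = \left(3 - \sqrt{3}\right)^{2} \cdot \frac{1}{58892} = \frac{\left(3 - \sqrt{3}\right)^{2}}{58892}$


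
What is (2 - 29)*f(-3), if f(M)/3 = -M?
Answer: -243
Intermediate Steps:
f(M) = -3*M (f(M) = 3*(-M) = -3*M)
(2 - 29)*f(-3) = (2 - 29)*(-3*(-3)) = -27*9 = -243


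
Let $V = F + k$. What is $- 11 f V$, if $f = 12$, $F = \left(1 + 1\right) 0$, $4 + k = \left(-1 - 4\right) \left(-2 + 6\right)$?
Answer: $3168$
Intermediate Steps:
$k = -24$ ($k = -4 + \left(-1 - 4\right) \left(-2 + 6\right) = -4 - 20 = -24$)
$F = 0$ ($F = 2 \cdot 0 = 0$)
$V = -24$ ($V = 0 - 24 = -24$)
$- 11 f V = \left(-11\right) 12 \left(-24\right) = \left(-132\right) \left(-24\right) = 3168$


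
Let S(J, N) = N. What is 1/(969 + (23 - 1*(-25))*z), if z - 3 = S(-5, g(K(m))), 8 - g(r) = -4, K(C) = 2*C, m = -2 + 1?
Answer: 1/1689 ≈ 0.00059207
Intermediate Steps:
m = -1
g(r) = 12 (g(r) = 8 - 1*(-4) = 8 + 4 = 12)
z = 15 (z = 3 + 12 = 15)
1/(969 + (23 - 1*(-25))*z) = 1/(969 + (23 - 1*(-25))*15) = 1/(969 + (23 + 25)*15) = 1/(969 + 48*15) = 1/(969 + 720) = 1/1689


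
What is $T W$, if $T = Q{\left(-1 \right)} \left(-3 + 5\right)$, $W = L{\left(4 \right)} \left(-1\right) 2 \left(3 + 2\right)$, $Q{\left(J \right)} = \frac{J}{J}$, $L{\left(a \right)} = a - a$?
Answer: $0$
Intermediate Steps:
$L{\left(a \right)} = 0$
$Q{\left(J \right)} = 1$
$W = 0$ ($W = 0 \left(-1\right) 2 \left(3 + 2\right) = 0 \cdot 2 \cdot 5 = 0 \cdot 10 = 0$)
$T = 2$ ($T = 1 \left(-3 + 5\right) = 1 \cdot 2 = 2$)
$T W = 2 \cdot 0 = 0$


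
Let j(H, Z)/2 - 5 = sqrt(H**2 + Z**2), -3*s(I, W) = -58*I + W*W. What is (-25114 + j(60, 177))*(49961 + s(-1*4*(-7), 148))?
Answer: -1084517904 + 259206*sqrt(3881) ≈ -1.0684e+9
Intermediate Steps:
s(I, W) = -W**2/3 + 58*I/3 (s(I, W) = -(-58*I + W*W)/3 = -(-58*I + W**2)/3 = -(W**2 - 58*I)/3 = -W**2/3 + 58*I/3)
j(H, Z) = 10 + 2*sqrt(H**2 + Z**2)
(-25114 + j(60, 177))*(49961 + s(-1*4*(-7), 148)) = (-25114 + (10 + 2*sqrt(60**2 + 177**2)))*(49961 + (-1/3*148**2 + 58*(-1*4*(-7))/3)) = (-25114 + (10 + 2*sqrt(3600 + 31329)))*(49961 + (-1/3*21904 + 58*(-4*(-7))/3)) = (-25114 + (10 + 2*sqrt(34929)))*(49961 + (-21904/3 + (58/3)*28)) = (-25114 + (10 + 2*(3*sqrt(3881))))*(49961 + (-21904/3 + 1624/3)) = (-25114 + (10 + 6*sqrt(3881)))*(49961 - 6760) = (-25104 + 6*sqrt(3881))*43201 = -1084517904 + 259206*sqrt(3881)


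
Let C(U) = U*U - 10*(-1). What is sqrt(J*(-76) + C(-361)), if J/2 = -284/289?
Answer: sqrt(37708827)/17 ≈ 361.22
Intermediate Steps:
C(U) = 10 + U**2 (C(U) = U**2 + 10 = 10 + U**2)
J = -568/289 (J = 2*(-284/289) = -568/289 ≈ -1.9654)
sqrt(J*(-76) + C(-361)) = sqrt(-568/289*(-76) + (10 + (-361)**2)) = sqrt(43168/289 + (10 + 130321)) = sqrt(43168/289 + 130331) = sqrt(37708827/289) = sqrt(37708827)/17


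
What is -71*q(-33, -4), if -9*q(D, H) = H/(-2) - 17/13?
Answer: 71/13 ≈ 5.4615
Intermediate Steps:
q(D, H) = 17/117 + H/18 (q(D, H) = -(H/(-2) - 17/13)/9 = -(H*(-½) - 17*1/13)/9 = -(-H/2 - 17/13)/9 = -(-17/13 - H/2)/9 = 17/117 + H/18)
-71*q(-33, -4) = -71*(17/117 + (1/18)*(-4)) = -71*(17/117 - 2/9) = -71*(-1/13) = 71/13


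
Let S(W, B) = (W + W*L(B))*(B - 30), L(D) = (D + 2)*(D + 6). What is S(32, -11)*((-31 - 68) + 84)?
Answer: 905280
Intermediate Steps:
L(D) = (2 + D)*(6 + D)
S(W, B) = (-30 + B)*(W + W*(12 + B² + 8*B)) (S(W, B) = (W + W*(12 + B² + 8*B))*(B - 30) = (W + W*(12 + B² + 8*B))*(-30 + B) = (-30 + B)*(W + W*(12 + B² + 8*B)))
S(32, -11)*((-31 - 68) + 84) = (32*(-390 + (-11)³ - 227*(-11) - 22*(-11)²))*((-31 - 68) + 84) = (32*(-390 - 1331 + 2497 - 22*121))*(-99 + 84) = (32*(-390 - 1331 + 2497 - 2662))*(-15) = (32*(-1886))*(-15) = -60352*(-15) = 905280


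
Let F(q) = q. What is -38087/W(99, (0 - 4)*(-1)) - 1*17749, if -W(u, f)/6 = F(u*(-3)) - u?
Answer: -42209711/2376 ≈ -17765.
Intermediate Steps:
W(u, f) = 24*u (W(u, f) = -6*(u*(-3) - u) = -6*(-3*u - u) = -(-24)*u = 24*u)
-38087/W(99, (0 - 4)*(-1)) - 1*17749 = -38087/(24*99) - 1*17749 = -38087/2376 - 17749 = -42209711/2376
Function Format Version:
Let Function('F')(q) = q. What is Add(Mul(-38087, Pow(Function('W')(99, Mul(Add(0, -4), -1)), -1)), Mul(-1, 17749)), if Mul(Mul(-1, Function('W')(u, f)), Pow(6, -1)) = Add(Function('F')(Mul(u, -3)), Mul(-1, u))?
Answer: Rational(-42209711, 2376) ≈ -17765.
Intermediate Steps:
Function('W')(u, f) = Mul(24, u) (Function('W')(u, f) = Mul(-6, Add(Mul(u, -3), Mul(-1, u))) = Mul(-6, Add(Mul(-3, u), Mul(-1, u))) = Mul(-6, Mul(-4, u)) = Mul(24, u))
Add(Mul(-38087, Pow(Function('W')(99, Mul(Add(0, -4), -1)), -1)), Mul(-1, 17749)) = Add(Mul(-38087, Pow(Mul(24, 99), -1)), Mul(-1, 17749)) = Add(Mul(-38087, Pow(2376, -1)), -17749) = Add(Mul(-38087, Rational(1, 2376)), -17749) = Add(Rational(-38087, 2376), -17749) = Rational(-42209711, 2376)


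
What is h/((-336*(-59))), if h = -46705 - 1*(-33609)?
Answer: -1637/2478 ≈ -0.66061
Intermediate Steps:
h = -13096 (h = -46705 + 33609 = -13096)
h/((-336*(-59))) = -13096/((-336*(-59))) = -13096/19824 = -13096*1/19824 = -1637/2478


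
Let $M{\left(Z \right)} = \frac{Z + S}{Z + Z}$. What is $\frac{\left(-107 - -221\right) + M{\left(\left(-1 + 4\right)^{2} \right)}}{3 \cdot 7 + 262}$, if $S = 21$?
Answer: $\frac{347}{849} \approx 0.40872$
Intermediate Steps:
$M{\left(Z \right)} = \frac{21 + Z}{2 Z}$ ($M{\left(Z \right)} = \frac{Z + 21}{Z + Z} = \frac{21 + Z}{2 Z}$)
$\frac{\left(-107 - -221\right) + M{\left(\left(-1 + 4\right)^{2} \right)}}{3 \cdot 7 + 262} = \frac{\left(-107 - -221\right) + \frac{21 + \left(-1 + 4\right)^{2}}{2 \left(-1 + 4\right)^{2}}}{3 \cdot 7 + 262} = \frac{\left(-107 + 221\right) + \frac{21 + 3^{2}}{2 \cdot 3^{2}}}{21 + 262} = \frac{114 + \frac{21 + 9}{2 \cdot 9}}{283} = \left(114 + \frac{1}{2} \cdot \frac{1}{9} \cdot 30\right) \frac{1}{283} = \left(114 + \frac{5}{3}\right) \frac{1}{283} = \frac{347}{3} \cdot \frac{1}{283} = \frac{347}{849}$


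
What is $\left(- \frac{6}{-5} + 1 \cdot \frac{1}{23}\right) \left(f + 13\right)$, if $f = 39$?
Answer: $\frac{7436}{115} \approx 64.661$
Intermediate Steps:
$\left(- \frac{6}{-5} + 1 \cdot \frac{1}{23}\right) \left(f + 13\right) = \left(- \frac{6}{-5} + 1 \cdot \frac{1}{23}\right) \left(39 + 13\right) = \left(\left(-6\right) \left(- \frac{1}{5}\right) + 1 \cdot \frac{1}{23}\right) 52 = \left(\frac{6}{5} + \frac{1}{23}\right) 52 = \frac{143}{115} \cdot 52 = \frac{7436}{115}$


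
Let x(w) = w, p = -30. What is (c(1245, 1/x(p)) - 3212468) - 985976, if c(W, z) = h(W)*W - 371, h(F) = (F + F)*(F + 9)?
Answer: 3883263885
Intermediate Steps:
h(F) = 2*F*(9 + F) (h(F) = (2*F)*(9 + F) = 2*F*(9 + F))
c(W, z) = -371 + 2*W²*(9 + W) (c(W, z) = (2*W*(9 + W))*W - 371 = 2*W²*(9 + W) - 371 = -371 + 2*W²*(9 + W))
(c(1245, 1/x(p)) - 3212468) - 985976 = ((-371 + 2*1245²*(9 + 1245)) - 3212468) - 985976 = ((-371 + 2*1550025*1254) - 3212468) - 985976 = ((-371 + 3887462700) - 3212468) - 985976 = (3887462329 - 3212468) - 985976 = 3884249861 - 985976 = 3883263885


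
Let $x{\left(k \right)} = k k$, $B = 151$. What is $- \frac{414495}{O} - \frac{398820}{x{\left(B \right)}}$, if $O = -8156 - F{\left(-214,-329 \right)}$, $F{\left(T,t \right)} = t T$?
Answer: $- \frac{21881196345}{1791292162} \approx -12.215$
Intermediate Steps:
$F{\left(T,t \right)} = T t$
$x{\left(k \right)} = k^{2}$
$O = -78562$ ($O = -8156 - \left(-214\right) \left(-329\right) = -8156 - 70406 = -78562$)
$- \frac{414495}{O} - \frac{398820}{x{\left(B \right)}} = - \frac{414495}{-78562} - \frac{398820}{151^{2}} = \left(-414495\right) \left(- \frac{1}{78562}\right) - \frac{398820}{22801} = \frac{414495}{78562} - \frac{398820}{22801} = - \frac{21881196345}{1791292162}$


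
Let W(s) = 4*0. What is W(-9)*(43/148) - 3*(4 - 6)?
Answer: 6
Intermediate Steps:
W(s) = 0
W(-9)*(43/148) - 3*(4 - 6) = 0*(43/148) - 3*(4 - 6) = 0*(43*(1/148)) - 3*(-2) = 0*(43/148) + 6 = 0 + 6 = 6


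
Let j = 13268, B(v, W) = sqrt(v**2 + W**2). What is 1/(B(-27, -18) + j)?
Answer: 13268/176038771 - 9*sqrt(13)/176038771 ≈ 7.5185e-5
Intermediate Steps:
B(v, W) = sqrt(W**2 + v**2)
1/(B(-27, -18) + j) = 1/(sqrt((-18)**2 + (-27)**2) + 13268) = 1/(sqrt(324 + 729) + 13268) = 1/(sqrt(1053) + 13268) = 1/(9*sqrt(13) + 13268) = 1/(13268 + 9*sqrt(13))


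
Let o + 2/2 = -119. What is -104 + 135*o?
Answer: -16304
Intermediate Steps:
o = -120 (o = -1 - 119 = -120)
-104 + 135*o = -104 + 135*(-120) = -104 - 16200 = -16304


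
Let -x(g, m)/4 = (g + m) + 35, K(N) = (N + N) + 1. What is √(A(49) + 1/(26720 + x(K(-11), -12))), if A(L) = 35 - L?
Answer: I*√277483514/4452 ≈ 3.7417*I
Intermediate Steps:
K(N) = 1 + 2*N (K(N) = 2*N + 1 = 1 + 2*N)
x(g, m) = -140 - 4*g - 4*m (x(g, m) = -4*((g + m) + 35) = -4*(35 + g + m) = -140 - 4*g - 4*m)
√(A(49) + 1/(26720 + x(K(-11), -12))) = √((35 - 1*49) + 1/(26720 + (-140 - 4*(1 + 2*(-11)) - 4*(-12)))) = √((35 - 49) + 1/(26720 + (-140 - 4*(1 - 22) + 48))) = √(-14 + 1/(26720 + (-140 - 4*(-21) + 48))) = √(-14 + 1/(26720 + (-140 + 84 + 48))) = √(-14 + 1/(26720 - 8)) = √(-14 + 1/26712) = √(-373967/26712) = I*√277483514/4452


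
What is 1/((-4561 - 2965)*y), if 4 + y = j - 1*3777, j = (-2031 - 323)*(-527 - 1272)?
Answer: -1/31842995190 ≈ -3.1404e-11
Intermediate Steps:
j = 4234846 (j = -2354*(-1799) = 4234846)
y = 4231065 (y = -4 + (4234846 - 1*3777) = -4 + (4234846 - 3777) = -4 + 4231069 = 4231065)
1/((-4561 - 2965)*y) = 1/(-4561 - 2965*4231065) = (1/4231065)/(-7526) = -1/7526*1/4231065 = -1/31842995190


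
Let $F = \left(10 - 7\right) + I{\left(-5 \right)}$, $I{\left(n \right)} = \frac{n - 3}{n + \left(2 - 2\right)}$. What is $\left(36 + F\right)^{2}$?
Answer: $\frac{41209}{25} \approx 1648.4$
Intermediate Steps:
$I{\left(n \right)} = \frac{-3 + n}{n}$ ($I{\left(n \right)} = \frac{-3 + n}{n + \left(2 - 2\right)} = \frac{-3 + n}{n + 0} = \frac{-3 + n}{n}$)
$F = \frac{23}{5}$ ($F = \left(10 - 7\right) + \frac{-3 - 5}{-5} = 3 - - \frac{8}{5} = 3 + \frac{8}{5} = \frac{23}{5} \approx 4.6$)
$\left(36 + F\right)^{2} = \left(36 + \frac{23}{5}\right)^{2} = \left(\frac{203}{5}\right)^{2} = \frac{41209}{25}$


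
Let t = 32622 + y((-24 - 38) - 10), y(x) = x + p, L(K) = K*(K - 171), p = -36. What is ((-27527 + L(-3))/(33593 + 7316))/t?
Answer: -2455/120919566 ≈ -2.0303e-5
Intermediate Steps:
L(K) = K*(-171 + K)
y(x) = -36 + x (y(x) = x - 36 = -36 + x)
t = 32514 (t = 32622 + (-36 + ((-24 - 38) - 10)) = 32622 + (-36 + (-62 - 10)) = 32622 + (-36 - 72) = 32622 - 108 = 32514)
((-27527 + L(-3))/(33593 + 7316))/t = ((-27527 - 3*(-171 - 3))/(33593 + 7316))/32514 = ((-27527 - 3*(-174))/40909)*(1/32514) = ((-27527 + 522)*(1/40909))*(1/32514) = -27005*1/40909*(1/32514) = -2455/3719*1/32514 = -2455/120919566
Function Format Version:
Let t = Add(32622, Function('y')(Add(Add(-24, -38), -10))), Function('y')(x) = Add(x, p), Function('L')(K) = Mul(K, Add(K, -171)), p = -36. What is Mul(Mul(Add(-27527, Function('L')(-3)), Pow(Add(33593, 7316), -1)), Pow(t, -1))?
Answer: Rational(-2455, 120919566) ≈ -2.0303e-5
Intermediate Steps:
Function('L')(K) = Mul(K, Add(-171, K))
Function('y')(x) = Add(-36, x) (Function('y')(x) = Add(x, -36) = Add(-36, x))
t = 32514 (t = Add(32622, Add(-36, Add(Add(-24, -38), -10))) = Add(32622, Add(-36, Add(-62, -10))) = Add(32622, Add(-36, -72)) = Add(32622, -108) = 32514)
Mul(Mul(Add(-27527, Function('L')(-3)), Pow(Add(33593, 7316), -1)), Pow(t, -1)) = Mul(Mul(Add(-27527, Mul(-3, Add(-171, -3))), Pow(Add(33593, 7316), -1)), Pow(32514, -1)) = Mul(Mul(Add(-27527, Mul(-3, -174)), Pow(40909, -1)), Rational(1, 32514)) = Mul(Mul(Add(-27527, 522), Rational(1, 40909)), Rational(1, 32514)) = Mul(Mul(-27005, Rational(1, 40909)), Rational(1, 32514)) = Mul(Rational(-2455, 3719), Rational(1, 32514)) = Rational(-2455, 120919566)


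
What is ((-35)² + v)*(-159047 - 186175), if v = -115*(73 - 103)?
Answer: -1613912850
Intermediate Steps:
v = 3450 (v = -115*(-30) = 3450)
((-35)² + v)*(-159047 - 186175) = ((-35)² + 3450)*(-159047 - 186175) = (1225 + 3450)*(-345222) = 4675*(-345222) = -1613912850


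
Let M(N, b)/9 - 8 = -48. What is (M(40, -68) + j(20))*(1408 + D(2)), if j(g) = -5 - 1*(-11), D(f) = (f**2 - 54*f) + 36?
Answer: -474360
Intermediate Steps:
M(N, b) = -360 (M(N, b) = 72 + 9*(-48) = 72 - 432 = -360)
D(f) = 36 + f**2 - 54*f
j(g) = 6 (j(g) = -5 + 11 = 6)
(M(40, -68) + j(20))*(1408 + D(2)) = (-360 + 6)*(1408 + (36 + 2**2 - 54*2)) = -354*(1408 + (36 + 4 - 108)) = -354*(1408 - 68) = -354*1340 = -474360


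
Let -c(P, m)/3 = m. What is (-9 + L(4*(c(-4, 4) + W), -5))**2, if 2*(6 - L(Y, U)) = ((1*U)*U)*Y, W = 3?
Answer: 199809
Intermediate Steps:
c(P, m) = -3*m
L(Y, U) = 6 - Y*U**2/2 (L(Y, U) = 6 - (1*U)*U*Y/2 = 6 - U*U*Y/2 = 6 - U**2*Y/2 = 6 - Y*U**2/2)
(-9 + L(4*(c(-4, 4) + W), -5))**2 = (-9 + (6 - 1/2*4*(-3*4 + 3)*(-5)**2))**2 = (-9 + (6 - 1/2*4*(-12 + 3)*25))**2 = (-9 + (6 - 1/2*4*(-9)*25))**2 = (-9 + (6 - 1/2*(-36)*25))**2 = (-9 + (6 + 450))**2 = (-9 + 456)**2 = 447**2 = 199809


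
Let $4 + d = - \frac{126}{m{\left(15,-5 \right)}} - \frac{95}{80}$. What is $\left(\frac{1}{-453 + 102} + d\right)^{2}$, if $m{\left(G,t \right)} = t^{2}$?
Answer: $\frac{2063075468281}{19712160000} \approx 104.66$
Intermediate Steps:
$d = - \frac{4091}{400}$ ($d = -4 - \left(\frac{19}{16} + \frac{126}{25}\right) = -4 - \frac{2491}{400} = - \frac{4091}{400} \approx -10.227$)
$\left(\frac{1}{-453 + 102} + d\right)^{2} = \left(\frac{1}{-453 + 102} - \frac{4091}{400}\right)^{2} = \left(\frac{1}{-351} - \frac{4091}{400}\right)^{2} = \left(- \frac{1}{351} - \frac{4091}{400}\right)^{2} = \left(- \frac{1436341}{140400}\right)^{2} = \frac{2063075468281}{19712160000}$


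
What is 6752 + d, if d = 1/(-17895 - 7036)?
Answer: 168334111/24931 ≈ 6752.0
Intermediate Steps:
d = -1/24931 (d = 1/(-24931) = -1/24931 ≈ -4.0111e-5)
6752 + d = 6752 - 1/24931 = 168334111/24931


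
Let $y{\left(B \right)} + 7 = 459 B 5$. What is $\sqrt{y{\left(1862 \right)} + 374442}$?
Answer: $5 \sqrt{185909} \approx 2155.9$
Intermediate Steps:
$y{\left(B \right)} = -7 + 2295 B$ ($y{\left(B \right)} = -7 + 459 B 5 = -7 + 459 \cdot 5 B = -7 + 2295 B$)
$\sqrt{y{\left(1862 \right)} + 374442} = \sqrt{\left(-7 + 2295 \cdot 1862\right) + 374442} = \sqrt{\left(-7 + 4273290\right) + 374442} = \sqrt{4273283 + 374442} = \sqrt{4647725} = 5 \sqrt{185909}$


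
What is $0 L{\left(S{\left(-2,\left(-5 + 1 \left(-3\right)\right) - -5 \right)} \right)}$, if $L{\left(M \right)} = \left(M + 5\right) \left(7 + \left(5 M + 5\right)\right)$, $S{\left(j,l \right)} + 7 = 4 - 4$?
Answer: $0$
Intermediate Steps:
$S{\left(j,l \right)} = -7$ ($S{\left(j,l \right)} = -7 + \left(4 - 4\right) = -7 + 0 = -7$)
$L{\left(M \right)} = \left(5 + M\right) \left(12 + 5 M\right)$ ($L{\left(M \right)} = \left(5 + M\right) \left(7 + \left(5 + 5 M\right)\right) = \left(5 + M\right) \left(12 + 5 M\right)$)
$0 L{\left(S{\left(-2,\left(-5 + 1 \left(-3\right)\right) - -5 \right)} \right)} = 0 \left(60 + 5 \left(-7\right)^{2} + 37 \left(-7\right)\right) = 0 \left(60 + 5 \cdot 49 - 259\right) = 0 \left(60 + 245 - 259\right) = 0 \cdot 46 = 0$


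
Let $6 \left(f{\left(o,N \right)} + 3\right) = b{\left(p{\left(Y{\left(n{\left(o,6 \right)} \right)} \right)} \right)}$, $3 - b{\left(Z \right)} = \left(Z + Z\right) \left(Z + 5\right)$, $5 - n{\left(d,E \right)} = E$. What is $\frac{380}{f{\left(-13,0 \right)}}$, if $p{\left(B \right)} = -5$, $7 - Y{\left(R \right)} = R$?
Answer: $-152$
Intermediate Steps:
$n{\left(d,E \right)} = 5 - E$
$Y{\left(R \right)} = 7 - R$
$b{\left(Z \right)} = 3 - 2 Z \left(5 + Z\right)$ ($b{\left(Z \right)} = 3 - \left(Z + Z\right) \left(Z + 5\right) = 3 - 2 Z \left(5 + Z\right)$)
$f{\left(o,N \right)} = - \frac{5}{2}$ ($f{\left(o,N \right)} = -3 + \frac{3 - -50 - 2 \left(-5\right)^{2}}{6} = -3 + \frac{3 + 50 - 50}{6} = -3 + \frac{1}{6} \cdot 3 = -3 + \frac{1}{2} = - \frac{5}{2}$)
$\frac{380}{f{\left(-13,0 \right)}} = \frac{380}{- \frac{5}{2}} = 380 \left(- \frac{2}{5}\right) = -152$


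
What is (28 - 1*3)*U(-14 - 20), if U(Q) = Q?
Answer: -850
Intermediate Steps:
(28 - 1*3)*U(-14 - 20) = (28 - 1*3)*(-14 - 20) = (28 - 3)*(-34) = 25*(-34) = -850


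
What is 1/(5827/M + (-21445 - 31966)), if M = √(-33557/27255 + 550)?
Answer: -34732692601/1855067609106146 - 5827*√770594835/1855067609106146 ≈ -1.8810e-5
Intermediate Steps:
M = √770594835/1185 (M = √(-33557*1/27255 + 550) = √(-1459/1185 + 550) = √(650291/1185) = √770594835/1185 ≈ 23.426)
1/(5827/M + (-21445 - 31966)) = 1/(5827/((√770594835/1185)) + (-21445 - 31966)) = 1/(5827*(√770594835/650291) - 53411) = 1/(5827*√770594835/650291 - 53411) = 1/(-53411 + 5827*√770594835/650291)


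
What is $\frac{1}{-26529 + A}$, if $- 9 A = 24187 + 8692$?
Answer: $- \frac{9}{271640} \approx -3.3132 \cdot 10^{-5}$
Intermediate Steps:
$A = - \frac{32879}{9}$ ($A = - \frac{24187 + 8692}{9} = \left(- \frac{1}{9}\right) 32879 = - \frac{32879}{9} \approx -3653.2$)
$\frac{1}{-26529 + A} = \frac{1}{-26529 - \frac{32879}{9}} = \frac{1}{- \frac{271640}{9}} = - \frac{9}{271640}$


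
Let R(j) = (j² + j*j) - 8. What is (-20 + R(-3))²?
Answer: 100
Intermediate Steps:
R(j) = -8 + 2*j² (R(j) = (j² + j²) - 8 = 2*j² - 8 = -8 + 2*j²)
(-20 + R(-3))² = (-20 + (-8 + 2*(-3)²))² = (-20 + (-8 + 2*9))² = (-20 + (-8 + 18))² = (-20 + 10)² = (-10)² = 100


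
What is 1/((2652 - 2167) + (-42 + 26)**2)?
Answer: 1/741 ≈ 0.0013495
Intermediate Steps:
1/((2652 - 2167) + (-42 + 26)**2) = 1/(485 + (-16)**2) = 1/(485 + 256) = 1/741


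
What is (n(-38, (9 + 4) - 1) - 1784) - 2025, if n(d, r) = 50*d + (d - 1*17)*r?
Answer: -6369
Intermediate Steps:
n(d, r) = 50*d + r*(-17 + d) (n(d, r) = 50*d + (d - 17)*r = 50*d + (-17 + d)*r = 50*d + r*(-17 + d))
(n(-38, (9 + 4) - 1) - 1784) - 2025 = ((-17*((9 + 4) - 1) + 50*(-38) - 38*((9 + 4) - 1)) - 1784) - 2025 = ((-17*(13 - 1) - 1900 - 38*(13 - 1)) - 1784) - 2025 = ((-17*12 - 1900 - 38*12) - 1784) - 2025 = ((-204 - 1900 - 456) - 1784) - 2025 = (-2560 - 1784) - 2025 = -4344 - 2025 = -6369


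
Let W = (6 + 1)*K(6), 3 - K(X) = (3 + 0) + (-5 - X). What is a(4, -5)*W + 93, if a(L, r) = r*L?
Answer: -1447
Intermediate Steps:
K(X) = 5 + X (K(X) = 3 - ((3 + 0) + (-5 - X)) = 3 - (3 + (-5 - X)) = 3 - (-2 - X) = 3 + (2 + X) = 5 + X)
W = 77 (W = (6 + 1)*(5 + 6) = 7*11 = 77)
a(L, r) = L*r
a(4, -5)*W + 93 = (4*(-5))*77 + 93 = -20*77 + 93 = -1540 + 93 = -1447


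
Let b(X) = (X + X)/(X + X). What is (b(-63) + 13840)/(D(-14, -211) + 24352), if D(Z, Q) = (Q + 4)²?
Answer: 13841/67201 ≈ 0.20596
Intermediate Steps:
D(Z, Q) = (4 + Q)²
b(X) = 1 (b(X) = (2*X)/((2*X)) = (2*X)*(1/(2*X)) = 1)
(b(-63) + 13840)/(D(-14, -211) + 24352) = (1 + 13840)/((4 - 211)² + 24352) = 13841/((-207)² + 24352) = 13841/(42849 + 24352) = 13841/67201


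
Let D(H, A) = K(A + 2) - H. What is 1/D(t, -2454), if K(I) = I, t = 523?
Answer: -1/2975 ≈ -0.00033613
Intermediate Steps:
D(H, A) = 2 + A - H (D(H, A) = (A + 2) - H = (2 + A) - H = 2 + A - H)
1/D(t, -2454) = 1/(2 - 2454 - 1*523) = 1/(2 - 2454 - 523) = 1/(-2975) = -1/2975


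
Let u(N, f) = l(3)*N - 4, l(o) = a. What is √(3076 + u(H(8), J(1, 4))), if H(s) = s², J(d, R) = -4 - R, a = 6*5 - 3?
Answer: 40*√3 ≈ 69.282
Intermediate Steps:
a = 27 (a = 30 - 3 = 27)
l(o) = 27
u(N, f) = -4 + 27*N (u(N, f) = 27*N - 4 = -4 + 27*N)
√(3076 + u(H(8), J(1, 4))) = √(3076 + (-4 + 27*8²)) = √(3076 + (-4 + 27*64)) = √(3076 + (-4 + 1728)) = √(3076 + 1724) = √4800 = 40*√3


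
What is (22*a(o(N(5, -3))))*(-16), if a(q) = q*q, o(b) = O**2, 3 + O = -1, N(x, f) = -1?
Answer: -90112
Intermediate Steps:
O = -4 (O = -3 - 1 = -4)
o(b) = 16 (o(b) = (-4)**2 = 16)
a(q) = q**2
(22*a(o(N(5, -3))))*(-16) = (22*16**2)*(-16) = (22*256)*(-16) = 5632*(-16) = -90112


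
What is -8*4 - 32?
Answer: -64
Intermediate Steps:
-8*4 - 32 = -32 - 32 = -64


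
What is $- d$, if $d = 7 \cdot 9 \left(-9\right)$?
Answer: $567$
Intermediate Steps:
$d = -567$ ($d = 63 \left(-9\right) = -567$)
$- d = \left(-1\right) \left(-567\right) = 567$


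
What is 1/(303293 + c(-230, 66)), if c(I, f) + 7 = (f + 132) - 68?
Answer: 1/303416 ≈ 3.2958e-6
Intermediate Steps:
c(I, f) = 57 + f (c(I, f) = -7 + ((f + 132) - 68) = -7 + ((132 + f) - 68) = -7 + (64 + f) = 57 + f)
1/(303293 + c(-230, 66)) = 1/(303293 + (57 + 66)) = 1/(303293 + 123) = 1/303416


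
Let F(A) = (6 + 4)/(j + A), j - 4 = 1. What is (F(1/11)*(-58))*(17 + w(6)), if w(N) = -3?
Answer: -1595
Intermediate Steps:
j = 5 (j = 4 + 1 = 5)
F(A) = 10/(5 + A) (F(A) = (6 + 4)/(5 + A) = 10/(5 + A))
(F(1/11)*(-58))*(17 + w(6)) = ((10/(5 + 1/11))*(-58))*(17 - 3) = ((10/(5 + 1/11))*(-58))*14 = ((10/(56/11))*(-58))*14 = ((10*(11/56))*(-58))*14 = ((55/28)*(-58))*14 = -1595/14*14 = -1595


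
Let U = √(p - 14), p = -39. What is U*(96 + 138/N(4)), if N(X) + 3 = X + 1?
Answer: 165*I*√53 ≈ 1201.2*I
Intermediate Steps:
N(X) = -2 + X (N(X) = -3 + (X + 1) = -3 + (1 + X) = -2 + X)
U = I*√53 (U = √(-39 - 14) = √(-53) = I*√53 ≈ 7.2801*I)
U*(96 + 138/N(4)) = (I*√53)*(96 + 138/(-2 + 4)) = (I*√53)*(96 + 138/2) = (I*√53)*(96 + 138*(½)) = (I*√53)*(96 + 69) = (I*√53)*165 = 165*I*√53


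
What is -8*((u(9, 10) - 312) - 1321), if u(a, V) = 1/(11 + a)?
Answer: 65318/5 ≈ 13064.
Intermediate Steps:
-8*((u(9, 10) - 312) - 1321) = -8*((1/(11 + 9) - 312) - 1321) = -8*((1/20 - 312) - 1321) = -8*(-6239/20 - 1321) = -8*(-32659/20) = 65318/5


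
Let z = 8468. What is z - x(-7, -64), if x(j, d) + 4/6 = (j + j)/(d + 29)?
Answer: 127024/15 ≈ 8468.3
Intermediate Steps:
x(j, d) = -⅔ + 2*j/(29 + d) (x(j, d) = -⅔ + (j + j)/(d + 29) = -⅔ + (2*j)/(29 + d) = -⅔ + 2*j/(29 + d))
z - x(-7, -64) = 8468 - 2*(-29 - 1*(-64) + 3*(-7))/(3*(29 - 64)) = 8468 - 2*(-29 + 64 - 21)/(3*(-35)) = 8468 - 2*(-1)*14/(3*35) = 8468 - 1*(-4/15) = 8468 + 4/15 = 127024/15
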